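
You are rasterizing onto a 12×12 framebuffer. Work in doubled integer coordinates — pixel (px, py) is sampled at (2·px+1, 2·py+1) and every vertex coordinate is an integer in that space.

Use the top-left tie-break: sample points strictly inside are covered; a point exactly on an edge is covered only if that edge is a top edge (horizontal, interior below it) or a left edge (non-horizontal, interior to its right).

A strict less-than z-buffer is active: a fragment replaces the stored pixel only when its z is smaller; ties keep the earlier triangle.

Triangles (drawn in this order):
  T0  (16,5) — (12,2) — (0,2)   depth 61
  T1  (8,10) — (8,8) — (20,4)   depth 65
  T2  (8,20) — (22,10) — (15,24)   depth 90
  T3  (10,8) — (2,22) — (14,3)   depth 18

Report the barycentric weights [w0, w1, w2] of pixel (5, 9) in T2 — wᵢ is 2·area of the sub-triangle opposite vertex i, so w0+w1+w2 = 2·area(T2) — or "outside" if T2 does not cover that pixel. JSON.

T0:
  2·area = 36  (B↔C swapped to make it positive)
  edge (16, 5)→(0, 2): d=(-16,-3) top-left  bias=+0
  edge (0, 2)→(12, 2): d=(12,0) top-left  bias=+0
  edge (12, 2)→(16, 5): d=(4,3) right/bottom  bias=-1
    (3,1)@(7, 3): e=[5,12,19] → X
    (4,1)@(9, 3): e=[11,12,13] → X
    (5,1)@(11, 3): e=[17,12,7] → X
    (6,1)@(13, 3): e=[23,12,1] → X
    (7,1)@(15, 3): e=[29,12,-5] → .
    (3,2)@(7, 5): e=[-27,36,27] → .
    (4,2)@(9, 5): e=[-21,36,21] → .
    (5,2)@(11, 5): e=[-15,36,15] → .
    (6,2)@(13, 5): e=[-9,36,9] → .
  covered (4 px):
    . . . . . . . . . . . .
    . . . X X X X . . . . .
    . . . . . . . . . . . .
    . . . . . . . . . . . .
    . . . . . . . . . . . .
    . . . . . . . . . . . .
    . . . . . . . . . . . .
    . . . . . . . . . . . .
    . . . . . . . . . . . .
    . . . . . . . . . . . .
    . . . . . . . . . . . .
    . . . . . . . . . . . .
T1:
  2·area = 24
  edge (8, 10)→(8, 8): d=(0,-2) top-left  bias=+0
  edge (8, 8)→(20, 4): d=(12,-4) top-left  bias=+0
  edge (20, 4)→(8, 10): d=(-12,6) right/bottom  bias=-1
    (11,1)@(23, 3): e=[30,0,-6] → .  [on edge]
    (8,2)@(17, 5): e=[18,0,6] → X  [on edge]
    (9,2)@(19, 5): e=[22,8,-6] → .
    (5,3)@(11, 7): e=[6,0,18] → X  [on edge]
    (6,3)@(13, 7): e=[10,8,6] → X
    (7,3)@(15, 7): e=[14,16,-6] → .
    (8,3)@(17, 7): e=[18,24,-18] → .
    (2,4)@(5, 9): e=[-6,0,30] → .  [on edge]
    (4,4)@(9, 9): e=[2,16,6] → X
    (5,4)@(11, 9): e=[6,24,-6] → .
    (6,4)@(13, 9): e=[10,32,-18] → .
    (4,5)@(9, 11): e=[2,40,-18] → .
  covered (4 px):
    . . . . . . . . . . . .
    . . . . . . . . . . . .
    . . . . . . . . X . . .
    . . . . . X X . . . . .
    . . . . X . . . . . . .
    . . . . . . . . . . . .
    . . . . . . . . . . . .
    . . . . . . . . . . . .
    . . . . . . . . . . . .
    . . . . . . . . . . . .
    . . . . . . . . . . . .
    . . . . . . . . . . . .
T2:
  2·area = 126
  edge (8, 20)→(22, 10): d=(14,-10) top-left  bias=+0
  edge (22, 10)→(15, 24): d=(-7,14) right/bottom  bias=-1
  edge (15, 24)→(8, 20): d=(-7,-4) top-left  bias=+0
    (10,5)@(21, 11): e=[4,7,115] → X
    (11,5)@(23, 11): e=[24,-21,123] → .
    (9,6)@(19, 13): e=[12,21,93] → X
    (10,6)@(21, 13): e=[32,-7,101] → .
    (7,7)@(15, 15): e=[0,63,63] → X  [on edge]
    (8,7)@(17, 15): e=[20,35,71] → X
    (10,7)@(21, 15): e=[60,-21,87] → .
    (6,8)@(13, 17): e=[8,77,41] → X
    (9,8)@(19, 17): e=[68,-7,65] → .
    (5,9)@(11, 19): e=[16,91,19] → X
    (9,9)@(19, 19): e=[96,-21,51] → .
    (5,10)@(11, 21): e=[44,77,5] → X
  covered (16 px):
    . . . . . . . . . . . .
    . . . . . . . . . . . .
    . . . . . . . . . . . .
    . . . . . . . . . . . .
    . . . . . . . . . . . .
    . . . . . . . . . . X .
    . . . . . . . . . X . .
    . . . . . . . X X X . .
    . . . . . . X X X . . .
    . . . . . X X X X . . .
    . . . . . X X X . . . .
    . . . . . . . X . . . .
T3:
  2·area = 16  (B↔C swapped to make it positive)
  edge (10, 8)→(14, 3): d=(4,-5) top-left  bias=+0
  edge (14, 3)→(2, 22): d=(-12,19) right/bottom  bias=-1
  edge (2, 22)→(10, 8): d=(8,-14) top-left  bias=+0
    (5,3)@(11, 7): e=[1,9,6] → X
    (6,3)@(13, 7): e=[11,-29,34] → .
    (5,4)@(11, 9): e=[9,-15,22] → .
    (2,8)@(5, 17): e=[11,3,2] → X
    (3,8)@(7, 17): e=[21,-35,30] → .
    (2,9)@(5, 19): e=[19,-21,18] → .
  covered (2 px):
    . . . . . . . . . . . .
    . . . . . . . . . . . .
    . . . . . . . . . . . .
    . . . . . X . . . . . .
    . . . . . . . . . . . .
    . . . . . . . . . . . .
    . . . . . . . . . . . .
    . . . . . . . . . . . .
    . . X . . . . . . . . .
    . . . . . . . . . . . .
    . . . . . . . . . . . .
    . . . . . . . . . . . .

Result: [91,19,16]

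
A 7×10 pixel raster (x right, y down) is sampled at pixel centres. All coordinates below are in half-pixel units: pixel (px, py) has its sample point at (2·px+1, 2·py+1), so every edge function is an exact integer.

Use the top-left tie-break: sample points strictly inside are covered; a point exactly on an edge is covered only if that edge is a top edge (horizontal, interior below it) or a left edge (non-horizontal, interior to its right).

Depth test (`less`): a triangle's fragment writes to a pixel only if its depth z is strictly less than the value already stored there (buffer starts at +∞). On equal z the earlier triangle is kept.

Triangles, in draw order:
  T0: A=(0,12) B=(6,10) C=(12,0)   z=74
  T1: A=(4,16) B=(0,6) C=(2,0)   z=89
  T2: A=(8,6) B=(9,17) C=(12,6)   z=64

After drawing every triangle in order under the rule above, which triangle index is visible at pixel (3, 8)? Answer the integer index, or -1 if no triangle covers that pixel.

T0:
  2·area = 48  (B↔C swapped to make it positive)
  edge (0, 12)→(12, 0): d=(12,-12) top-left  bias=+0
  edge (12, 0)→(6, 10): d=(-6,10) right/bottom  bias=-1
  edge (6, 10)→(0, 12): d=(-6,2) right/bottom  bias=-1
    (5,0)@(11, 1): e=[0,4,44] → #  [on edge]
    (6,0)@(13, 1): e=[24,-16,40] → ·
    (4,1)@(9, 3): e=[0,12,36] → #  [on edge]
    (5,1)@(11, 3): e=[24,-8,32] → ·
    (3,2)@(7, 5): e=[0,20,28] → #  [on edge]
    (4,2)@(9, 5): e=[24,0,24] → ·  [on edge]
    (2,3)@(5, 7): e=[0,28,20] → #  [on edge]
    (4,3)@(9, 7): e=[48,-12,12] → ·
    (1,4)@(3, 9): e=[0,36,12] → #  [on edge]
    (3,4)@(7, 9): e=[48,-4,4] → ·
    (4,4)@(9, 9): e=[72,-24,0] → ·  [on edge]
    (0,5)@(1, 11): e=[0,44,4] → #  [on edge]
    (1,5)@(3, 11): e=[24,24,0] → ·  [on edge]
    (1,7)@(3, 15): e=[72,0,-24] → ·  [on edge]
  covered (8 px):
    · · · · · # ·
    · · · · # · ·
    · · · # · · ·
    · · # # · · ·
    · # # · · · ·
    # · · · · · ·
    · · · · · · ·
    · · · · · · ·
    · · · · · · ·
    · · · · · · ·
T1:
  2·area = 44
  edge (4, 16)→(0, 6): d=(-4,-10) top-left  bias=+0
  edge (0, 6)→(2, 0): d=(2,-6) top-left  bias=+0
  edge (2, 0)→(4, 16): d=(2,16) right/bottom  bias=-1
    (0,1)@(1, 3): e=[22,0,22] → #  [on edge]
    (1,1)@(3, 3): e=[42,12,-10] → ·
    (0,2)@(1, 5): e=[14,4,26] → #
    (1,2)@(3, 5): e=[34,16,-6] → ·
    (0,3)@(1, 7): e=[6,8,30] → #
    (1,3)@(3, 7): e=[26,20,-2] → ·
    (0,4)@(1, 9): e=[-2,12,34] → ·
    (1,4)@(3, 9): e=[18,24,2] → #
    (2,4)@(5, 9): e=[38,36,-30] → ·
    (1,5)@(3, 11): e=[10,28,6] → #
    (2,5)@(5, 11): e=[30,40,-26] → ·
    (1,6)@(3, 13): e=[2,32,10] → #
  covered (6 px):
    · · · · · · ·
    # · · · · · ·
    # · · · · · ·
    # · · · · · ·
    · # · · · · ·
    · # · · · · ·
    · # · · · · ·
    · · · · · · ·
    · · · · · · ·
    · · · · · · ·
T2:
  2·area = 44  (B↔C swapped to make it positive)
  edge (8, 6)→(12, 6): d=(4,0) top-left  bias=+0
  edge (12, 6)→(9, 17): d=(-3,11) right/bottom  bias=-1
  edge (9, 17)→(8, 6): d=(-1,-11) top-left  bias=+0
    (4,3)@(9, 7): e=[4,30,10] → #
    (5,3)@(11, 7): e=[4,8,32] → #
    (6,3)@(13, 7): e=[4,-14,54] → ·
    (4,4)@(9, 9): e=[12,24,8] → #
    (6,4)@(13, 9): e=[12,-20,52] → ·
    (4,5)@(9, 11): e=[20,18,6] → #
    (5,5)@(11, 11): e=[20,-4,28] → ·
    (4,6)@(9, 13): e=[28,12,4] → #
    (5,6)@(11, 13): e=[28,-10,26] → ·
    (4,7)@(9, 15): e=[36,6,2] → #
    (5,7)@(11, 15): e=[36,-16,24] → ·
    (4,8)@(9, 17): e=[44,0,0] → ·  [on edge]
  covered (7 px):
    · · · · · · ·
    · · · · · · ·
    · · · · · · ·
    · · · · # # ·
    · · · · # # ·
    · · · · # · ·
    · · · · # · ·
    · · · · # · ·
    · · · · · · ·
    · · · · · · ·

Z-buffer (winner per pixel, '.' = empty):
  . . . . . 0 .
  1 . . . 0 . .
  1 . . 0 . . .
  1 . 0 0 2 2 .
  . 0 0 . 2 2 .
  0 1 . . 2 . .
  . 1 . . 2 . .
  . . . . 2 . .
  . . . . . . .
  . . . . . . .

Result: -1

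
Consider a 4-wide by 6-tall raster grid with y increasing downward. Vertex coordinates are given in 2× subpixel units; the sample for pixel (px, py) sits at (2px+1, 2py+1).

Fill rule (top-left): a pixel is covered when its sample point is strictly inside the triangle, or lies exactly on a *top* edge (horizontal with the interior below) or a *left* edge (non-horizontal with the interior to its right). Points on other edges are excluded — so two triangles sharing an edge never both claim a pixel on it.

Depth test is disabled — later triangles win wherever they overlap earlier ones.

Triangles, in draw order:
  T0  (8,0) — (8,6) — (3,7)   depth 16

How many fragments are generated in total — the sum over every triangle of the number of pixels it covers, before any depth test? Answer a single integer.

T0:
  2·area = 30
  edge (8, 0)→(8, 6): d=(0,6) right/bottom  bias=-1
  edge (8, 6)→(3, 7): d=(-5,1) right/bottom  bias=-1
  edge (3, 7)→(8, 0): d=(5,-7) top-left  bias=+0
    (3,1)@(7, 3): e=[6,16,8] → █
    (2,2)@(5, 5): e=[18,8,4] → █
    (1,3)@(3, 7): e=[30,0,0] → ·  [on edge]
    (2,3)@(5, 7): e=[18,-2,14] → ·
    (3,3)@(7, 7): e=[6,-4,28] → ·
  covered (3 px):
    · · · ·
    · · · █
    · · █ █
    · · · ·
    · · · ·
    · · · ·

Answer: 3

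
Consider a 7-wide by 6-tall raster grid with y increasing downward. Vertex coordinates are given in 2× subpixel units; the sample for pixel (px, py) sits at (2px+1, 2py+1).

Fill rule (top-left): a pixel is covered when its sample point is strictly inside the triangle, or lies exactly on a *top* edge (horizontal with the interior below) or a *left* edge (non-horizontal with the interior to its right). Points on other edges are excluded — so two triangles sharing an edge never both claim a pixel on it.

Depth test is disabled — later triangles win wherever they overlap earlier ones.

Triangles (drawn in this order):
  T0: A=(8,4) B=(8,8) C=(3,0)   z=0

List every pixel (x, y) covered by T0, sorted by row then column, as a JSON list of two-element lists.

T0:
  2·area = 20
  edge (8, 4)→(8, 8): d=(0,4) right/bottom  bias=-1
  edge (8, 8)→(3, 0): d=(-5,-8) top-left  bias=+0
  edge (3, 0)→(8, 4): d=(5,4) right/bottom  bias=-1
    (2,1)@(5, 3): e=[12,1,7] → █
    (3,1)@(7, 3): e=[4,17,-1] → ·
    (2,2)@(5, 5): e=[12,-9,17] → ·
    (3,2)@(7, 5): e=[4,7,9] → █
    (4,2)@(9, 5): e=[-4,23,1] → ·
    (3,3)@(7, 7): e=[4,-3,19] → ·
  covered (2 px):
    · · · · · · ·
    · · █ · · · ·
    · · · █ · · ·
    · · · · · · ·
    · · · · · · ·
    · · · · · · ·

Final: [[2,1],[3,2]]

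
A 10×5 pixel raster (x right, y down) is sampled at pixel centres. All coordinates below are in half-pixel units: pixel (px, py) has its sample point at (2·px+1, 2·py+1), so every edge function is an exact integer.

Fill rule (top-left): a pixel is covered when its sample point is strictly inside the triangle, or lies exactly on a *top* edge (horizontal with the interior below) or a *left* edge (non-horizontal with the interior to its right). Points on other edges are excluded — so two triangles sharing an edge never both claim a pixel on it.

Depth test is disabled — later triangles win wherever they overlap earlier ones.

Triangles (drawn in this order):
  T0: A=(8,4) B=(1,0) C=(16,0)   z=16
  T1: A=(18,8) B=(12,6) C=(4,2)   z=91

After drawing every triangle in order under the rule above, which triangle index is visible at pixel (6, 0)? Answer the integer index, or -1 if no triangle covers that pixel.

T0:
  2·area = 60
  edge (8, 4)→(1, 0): d=(-7,-4) top-left  bias=+0
  edge (1, 0)→(16, 0): d=(15,0) top-left  bias=+0
  edge (16, 0)→(8, 4): d=(-8,4) right/bottom  bias=-1
    (1,0)@(3, 1): e=[1,15,44] → █
    (2,0)@(5, 1): e=[9,15,36] → █
    (3,0)@(7, 1): e=[17,15,28] → █
    (4,0)@(9, 1): e=[25,15,20] → █
    (5,0)@(11, 1): e=[33,15,12] → █
    (6,0)@(13, 1): e=[41,15,4] → █
    (7,0)@(15, 1): e=[49,15,-4] → ·
    (1,1)@(3, 3): e=[-13,45,28] → ·
    (2,1)@(5, 3): e=[-5,45,20] → ·
    (3,1)@(7, 3): e=[3,45,12] → █
    (5,1)@(11, 3): e=[19,45,-4] → ·
    (6,1)@(13, 3): e=[27,45,-12] → ·
  covered (8 px):
    · █ █ █ █ █ █ · · ·
    · · · █ █ · · · · ·
    · · · · · · · · · ·
    · · · · · · · · · ·
    · · · · · · · · · ·
T1:
  2·area = 8
  edge (18, 8)→(12, 6): d=(-6,-2) top-left  bias=+0
  edge (12, 6)→(4, 2): d=(-8,-4) top-left  bias=+0
  edge (4, 2)→(18, 8): d=(14,6) right/bottom  bias=-1
    (1,1)@(3, 3): e=[0,-12,20] → ·  [on edge]
    (4,2)@(9, 5): e=[0,-4,12] → ·  [on edge]
    (5,2)@(11, 5): e=[4,4,0] → ·  [on edge]
    (7,3)@(15, 7): e=[0,4,4] → █  [on edge]
    (8,3)@(17, 7): e=[4,12,-8] → ·
    (7,4)@(15, 9): e=[-12,-12,32] → ·
  covered (1 px):
    · · · · · · · · · ·
    · · · · · · · · · ·
    · · · · · · · · · ·
    · · · · · · · █ · ·
    · · · · · · · · · ·

Z-buffer (winner per pixel, '.' = empty):
  . 0 0 0 0 0 0 . . .
  . . . 0 0 . . . . .
  . . . . . . . . . .
  . . . . . . . 1 . .
  . . . . . . . . . .

Final: 0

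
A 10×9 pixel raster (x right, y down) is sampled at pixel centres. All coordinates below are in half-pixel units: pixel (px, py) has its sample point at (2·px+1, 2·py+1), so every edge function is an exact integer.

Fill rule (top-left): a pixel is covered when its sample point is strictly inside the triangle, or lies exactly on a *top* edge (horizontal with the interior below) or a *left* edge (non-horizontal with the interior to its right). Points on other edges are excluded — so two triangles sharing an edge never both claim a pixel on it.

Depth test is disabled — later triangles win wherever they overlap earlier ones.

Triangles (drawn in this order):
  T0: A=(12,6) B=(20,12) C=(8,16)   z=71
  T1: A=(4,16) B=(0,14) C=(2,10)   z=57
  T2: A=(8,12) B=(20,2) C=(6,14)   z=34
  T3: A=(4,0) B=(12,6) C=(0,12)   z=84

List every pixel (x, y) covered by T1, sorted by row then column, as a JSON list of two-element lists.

T0:
  2·area = 104
  edge (12, 6)→(20, 12): d=(8,6) right/bottom  bias=-1
  edge (20, 12)→(8, 16): d=(-12,4) right/bottom  bias=-1
  edge (8, 16)→(12, 6): d=(4,-10) top-left  bias=+0
    (6,3)@(13, 7): e=[2,88,14] → X
    (7,3)@(15, 7): e=[-10,80,34] → .
    (5,4)@(11, 9): e=[30,72,2] → X
    (7,4)@(15, 9): e=[6,56,42] → X
    (8,4)@(17, 9): e=[-6,48,62] → .
    (5,5)@(11, 11): e=[46,48,10] → X
    (8,5)@(17, 11): e=[10,24,70] → X
    (9,5)@(19, 11): e=[-2,16,90] → .
    (5,6)@(11, 13): e=[62,24,18] → X
    (8,6)@(17, 13): e=[26,0,78] → .  [on edge]
    (4,7)@(9, 15): e=[90,8,6] → X
    (5,7)@(11, 15): e=[78,0,26] → .  [on edge]
    (2,8)@(5, 17): e=[130,0,-26] → .  [on edge]
  covered (12 px):
    . . . . . . . . . .
    . . . . . . . . . .
    . . . . . . . . . .
    . . . . . . X . . .
    . . . . . X X X . .
    . . . . . X X X X .
    . . . . . X X X . .
    . . . . X . . . . .
    . . . . . . . . . .
T1:
  2·area = 20
  edge (4, 16)→(0, 14): d=(-4,-2) top-left  bias=+0
  edge (0, 14)→(2, 10): d=(2,-4) top-left  bias=+0
  edge (2, 10)→(4, 16): d=(2,6) right/bottom  bias=-1
    (0,3)@(1, 7): e=[30,-10,0] → .  [on edge]
    (0,6)@(1, 13): e=[6,2,12] → X
    (1,6)@(3, 13): e=[10,10,0] → .  [on edge]
    (0,7)@(1, 15): e=[-2,6,16] → .
    (1,7)@(3, 15): e=[2,14,4] → X
    (2,7)@(5, 15): e=[6,22,-8] → .
    (1,8)@(3, 17): e=[-6,18,8] → .
  covered (2 px):
    . . . . . . . . . .
    . . . . . . . . . .
    . . . . . . . . . .
    . . . . . . . . . .
    . . . . . . . . . .
    . . . . . . . . . .
    X . . . . . . . . .
    . X . . . . . . . .
    . . . . . . . . . .
T2:
  2·area = 4
  edge (8, 12)→(20, 2): d=(12,-10) top-left  bias=+0
  edge (20, 2)→(6, 14): d=(-14,12) right/bottom  bias=-1
  edge (6, 14)→(8, 12): d=(2,-2) top-left  bias=+0
    (9,0)@(19, 1): e=[-22,26,0] → .  [on edge]
    (8,1)@(17, 3): e=[-18,22,0] → .  [on edge]
    (7,2)@(15, 5): e=[-14,18,0] → .  [on edge]
    (6,3)@(13, 7): e=[-10,14,0] → .  [on edge]
    (5,4)@(11, 9): e=[-6,10,0] → .  [on edge]
    (4,5)@(9, 11): e=[-2,6,0] → .  [on edge]
    (3,6)@(7, 13): e=[2,2,0] → X  [on edge]
    (4,6)@(9, 13): e=[22,-22,4] → .
    (2,7)@(5, 15): e=[6,-2,0] → .  [on edge]
    (3,7)@(7, 15): e=[26,-26,4] → .
    (1,8)@(3, 17): e=[10,-6,0] → .  [on edge]
  covered (1 px):
    . . . . . . . . . .
    . . . . . . . . . .
    . . . . . . . . . .
    . . . . . . . . . .
    . . . . . . . . . .
    . . . . . . . . . .
    . . . X . . . . . .
    . . . . . . . . . .
    . . . . . . . . . .
T3:
  2·area = 120
  edge (4, 0)→(12, 6): d=(8,6) right/bottom  bias=-1
  edge (12, 6)→(0, 12): d=(-12,6) right/bottom  bias=-1
  edge (0, 12)→(4, 0): d=(4,-12) top-left  bias=+0
    (2,0)@(5, 1): e=[2,102,16] → X
    (3,0)@(7, 1): e=[-10,90,40] → .
    (1,1)@(3, 3): e=[30,90,0] → X  [on edge]
    (3,1)@(7, 3): e=[6,66,48] → X
    (4,1)@(9, 3): e=[-6,54,72] → .
    (1,2)@(3, 5): e=[46,66,8] → X
    (4,2)@(9, 5): e=[10,30,80] → X
    (5,2)@(11, 5): e=[-2,18,104] → .
    (1,3)@(3, 7): e=[62,42,16] → X
    (5,3)@(11, 7): e=[14,-6,112] → .
    (0,4)@(1, 9): e=[90,30,0] → X  [on edge]
    (3,4)@(7, 9): e=[54,-6,72] → .
  covered (16 px):
    . . X . . . . . . .
    . X X X . . . . . .
    . X X X X . . . . .
    . X X X X . . . . .
    X X X . . . . . . .
    X . . . . . . . . .
    . . . . . . . . . .
    . . . . . . . . . .
    . . . . . . . . . .

Result: [[0,6],[1,7]]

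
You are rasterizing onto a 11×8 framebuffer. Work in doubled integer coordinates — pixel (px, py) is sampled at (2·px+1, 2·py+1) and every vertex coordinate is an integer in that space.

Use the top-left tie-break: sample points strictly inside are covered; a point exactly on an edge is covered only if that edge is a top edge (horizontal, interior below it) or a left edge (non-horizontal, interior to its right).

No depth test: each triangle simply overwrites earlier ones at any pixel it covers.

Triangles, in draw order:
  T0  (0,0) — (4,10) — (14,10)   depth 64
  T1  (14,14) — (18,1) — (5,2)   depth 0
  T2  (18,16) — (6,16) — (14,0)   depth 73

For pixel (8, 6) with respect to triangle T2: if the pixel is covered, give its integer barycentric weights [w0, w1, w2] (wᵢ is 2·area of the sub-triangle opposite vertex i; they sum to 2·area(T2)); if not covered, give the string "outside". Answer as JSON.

T0:
  2·area = 100  (B↔C swapped to make it positive)
  edge (0, 0)→(14, 10): d=(14,10) right/bottom  bias=-1
  edge (14, 10)→(4, 10): d=(-10,0) right/bottom  bias=-1
  edge (4, 10)→(0, 0): d=(-4,-10) top-left  bias=+0
    (0,0)@(1, 1): e=[4,90,6] → █
    (1,0)@(3, 1): e=[-16,90,26] → ·
    (0,1)@(1, 3): e=[32,70,-2] → ·
    (1,1)@(3, 3): e=[12,70,18] → █
    (2,1)@(5, 3): e=[-8,70,38] → ·
    (1,2)@(3, 5): e=[40,50,10] → █
    (2,2)@(5, 5): e=[20,50,30] → █
    (3,2)@(7, 5): e=[0,50,50] → ·  [on edge]
    (1,3)@(3, 7): e=[68,30,2] → █
    (3,3)@(7, 7): e=[28,30,42] → █
    (4,3)@(9, 7): e=[8,30,62] → █
    (5,3)@(11, 7): e=[-12,30,82] → ·
    (10,7)@(21, 15): e=[0,-50,150] → ·  [on edge]
  covered (12 px):
    █ · · · · · · · · · ·
    · █ · · · · · · · · ·
    · █ █ · · · · · · · ·
    · █ █ █ █ · · · · · ·
    · · █ █ █ █ · · · · ·
    · · · · · · · · · · ·
    · · · · · · · · · · ·
    · · · · · · · · · · ·
T1:
  2·area = 165  (B↔C swapped to make it positive)
  edge (14, 14)→(5, 2): d=(-9,-12) top-left  bias=+0
  edge (5, 2)→(18, 1): d=(13,-1) top-left  bias=+0
  edge (18, 1)→(14, 14): d=(-4,13) right/bottom  bias=-1
    (3,1)@(7, 3): e=[15,15,135] → █
    (4,1)@(9, 3): e=[39,17,109] → █
    (5,1)@(11, 3): e=[63,19,83] → █
    (6,1)@(13, 3): e=[87,21,57] → █
    (7,1)@(15, 3): e=[111,23,31] → █
    (8,1)@(17, 3): e=[135,25,5] → █
    (9,1)@(19, 3): e=[159,27,-21] → ·
    (3,2)@(7, 5): e=[-3,41,127] → ·
    (4,2)@(9, 5): e=[21,43,101] → █
    (8,2)@(17, 5): e=[117,51,-3] → ·
    (4,3)@(9, 7): e=[3,69,93] → █
    (8,3)@(17, 7): e=[99,77,-11] → ·
  covered (18 px):
    · · · · · · · · · · ·
    · · · █ █ █ █ █ █ · ·
    · · · · █ █ █ █ · · ·
    · · · · █ █ █ █ · · ·
    · · · · · █ █ █ · · ·
    · · · · · · █ · · · ·
    · · · · · · · · · · ·
    · · · · · · · · · · ·
T2:
  2·area = 192
  edge (18, 16)→(6, 16): d=(-12,0) right/bottom  bias=-1
  edge (6, 16)→(14, 0): d=(8,-16) top-left  bias=+0
  edge (14, 0)→(18, 16): d=(4,16) right/bottom  bias=-1
    (6,1)@(13, 3): e=[156,8,28] → █
    (7,1)@(15, 3): e=[156,40,-4] → ·
    (6,2)@(13, 5): e=[132,24,36] → █
    (7,2)@(15, 5): e=[132,56,4] → █
    (8,2)@(17, 5): e=[132,88,-28] → ·
    (5,3)@(11, 7): e=[108,8,76] → █
    (8,3)@(17, 7): e=[108,104,-20] → ·
    (5,4)@(11, 9): e=[84,24,84] → █
    (8,4)@(17, 9): e=[84,120,-12] → ·
    (4,5)@(9, 11): e=[60,8,124] → █
    (8,5)@(17, 11): e=[60,136,-4] → ·
    (4,6)@(9, 13): e=[36,24,132] → █
  covered (24 px):
    · · · · · · · · · · ·
    · · · · · · █ · · · ·
    · · · · · · █ █ · · ·
    · · · · · █ █ █ · · ·
    · · · · · █ █ █ · · ·
    · · · · █ █ █ █ · · ·
    · · · · █ █ █ █ █ · ·
    · · · █ █ █ █ █ █ · ·

Answer: [152,4,36]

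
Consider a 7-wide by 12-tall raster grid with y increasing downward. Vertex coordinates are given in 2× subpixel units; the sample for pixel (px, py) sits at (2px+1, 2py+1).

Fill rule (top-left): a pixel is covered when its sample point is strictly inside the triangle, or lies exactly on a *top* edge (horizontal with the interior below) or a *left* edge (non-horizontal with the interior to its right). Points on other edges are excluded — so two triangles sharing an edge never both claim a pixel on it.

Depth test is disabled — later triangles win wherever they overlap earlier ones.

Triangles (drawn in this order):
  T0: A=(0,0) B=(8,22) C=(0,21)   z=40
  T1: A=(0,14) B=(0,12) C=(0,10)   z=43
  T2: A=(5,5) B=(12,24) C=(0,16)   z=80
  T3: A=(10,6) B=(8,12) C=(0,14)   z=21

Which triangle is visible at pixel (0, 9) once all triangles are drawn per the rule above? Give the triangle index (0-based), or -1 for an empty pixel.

T0:
  2·area = 168
  edge (0, 0)→(8, 22): d=(8,22) right/bottom  bias=-1
  edge (8, 22)→(0, 21): d=(-8,-1) top-left  bias=+0
  edge (0, 21)→(0, 0): d=(0,-21) top-left  bias=+0
    (0,1)@(1, 3): e=[2,145,21] → #
    (1,1)@(3, 3): e=[-42,147,63] → ·
    (0,2)@(1, 5): e=[18,129,21] → #
    (1,2)@(3, 5): e=[-26,131,63] → ·
    (0,3)@(1, 7): e=[34,113,21] → #
    (1,3)@(3, 7): e=[-10,115,63] → ·
    (0,4)@(1, 9): e=[50,97,21] → #
    (1,4)@(3, 9): e=[6,99,63] → #
    (2,4)@(5, 9): e=[-38,101,105] → ·
    (0,5)@(1, 11): e=[66,81,21] → #
    (2,5)@(5, 11): e=[-22,85,105] → ·
    (0,6)@(1, 13): e=[82,65,21] → #
  covered (22 px):
    · · · · · · ·
    # · · · · · ·
    # · · · · · ·
    # · · · · · ·
    # # · · · · ·
    # # · · · · ·
    # # · · · · ·
    # # # · · · ·
    # # # · · · ·
    # # # · · · ·
    # # # # · · ·
    · · · · · · ·
T1:
  degenerate (2·area = 0) — covers nothing
T2:
  2·area = 172
  edge (5, 5)→(12, 24): d=(7,19) right/bottom  bias=-1
  edge (12, 24)→(0, 16): d=(-12,-8) top-left  bias=+0
  edge (0, 16)→(5, 5): d=(5,-11) top-left  bias=+0
    (2,2)@(5, 5): e=[0,172,0] → ·  [on edge]
    (2,3)@(5, 7): e=[14,148,10] → #
    (3,3)@(7, 7): e=[-24,164,32] → ·
    (2,4)@(5, 9): e=[28,124,20] → #
    (3,4)@(7, 9): e=[-10,140,42] → ·
    (1,5)@(3, 11): e=[80,84,8] → #
    (3,5)@(7, 11): e=[4,116,52] → #
    (4,5)@(9, 11): e=[-34,132,74] → ·
    (1,6)@(3, 13): e=[94,60,18] → #
    (4,6)@(9, 13): e=[-20,108,84] → ·
    (0,7)@(1, 15): e=[146,20,6] → #
    (4,7)@(9, 15): e=[-6,84,94] → ·
  covered (21 px):
    · · · · · · ·
    · · · · · · ·
    · · · · · · ·
    · · # · · · ·
    · · # · · · ·
    · # # # · · ·
    · # # # · · ·
    # # # # · · ·
    · # # # # · ·
    · · # # # · ·
    · · · · # · ·
    · · · · · # ·
T3:
  2·area = 44
  edge (10, 6)→(8, 12): d=(-2,6) right/bottom  bias=-1
  edge (8, 12)→(0, 14): d=(-8,2) right/bottom  bias=-1
  edge (0, 14)→(10, 6): d=(10,-8) top-left  bias=+0
    (5,1)@(11, 3): e=[0,66,-22] → ·  [on edge]
    (4,3)@(9, 7): e=[4,38,2] → #
    (5,3)@(11, 7): e=[-8,34,18] → ·
    (3,4)@(7, 9): e=[12,26,6] → #
    (4,4)@(9, 9): e=[0,22,22] → ·  [on edge]
    (2,5)@(5, 11): e=[20,14,10] → #
    (4,5)@(9, 11): e=[-4,6,42] → ·
    (1,6)@(3, 13): e=[28,2,14] → #
    (2,6)@(5, 13): e=[16,-2,30] → ·
    (3,6)@(7, 13): e=[4,-6,46] → ·
    (1,7)@(3, 15): e=[24,-14,34] → ·
    (3,7)@(7, 15): e=[0,-22,66] → ·  [on edge]
    (2,10)@(5, 21): e=[0,-66,110] → ·  [on edge]
  covered (5 px):
    · · · · · · ·
    · · · · · · ·
    · · · · · · ·
    · · · · # · ·
    · · · # · · ·
    · · # # · · ·
    · # · · · · ·
    · · · · · · ·
    · · · · · · ·
    · · · · · · ·
    · · · · · · ·
    · · · · · · ·

Z-buffer (winner per pixel, '.' = empty):
  . . . . . . .
  0 . . . . . .
  0 . . . . . .
  0 . 2 . 3 . .
  0 0 2 3 . . .
  0 2 3 3 . . .
  0 3 2 2 . . .
  2 2 2 2 . . .
  0 2 2 2 2 . .
  0 0 2 2 2 . .
  0 0 0 0 2 . .
  . . . . . 2 .

Final: 0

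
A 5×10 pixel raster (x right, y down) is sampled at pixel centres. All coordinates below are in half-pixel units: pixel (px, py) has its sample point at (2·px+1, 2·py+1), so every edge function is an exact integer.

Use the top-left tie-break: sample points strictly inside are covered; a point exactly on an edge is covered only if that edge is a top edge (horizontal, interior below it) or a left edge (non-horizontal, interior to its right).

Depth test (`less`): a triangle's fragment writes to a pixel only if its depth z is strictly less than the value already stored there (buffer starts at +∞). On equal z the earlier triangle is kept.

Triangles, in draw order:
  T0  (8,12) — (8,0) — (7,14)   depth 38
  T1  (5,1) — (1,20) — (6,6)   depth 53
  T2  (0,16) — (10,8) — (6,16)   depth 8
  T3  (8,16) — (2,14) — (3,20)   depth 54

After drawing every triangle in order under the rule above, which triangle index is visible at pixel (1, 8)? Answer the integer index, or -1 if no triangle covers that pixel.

T0:
  2·area = 12  (B↔C swapped to make it positive)
  edge (8, 12)→(7, 14): d=(-1,2) right/bottom  bias=-1
  edge (7, 14)→(8, 0): d=(1,-14) top-left  bias=+0
  edge (8, 0)→(8, 12): d=(0,12) right/bottom  bias=-1
  covered (0 px):
    . . . . .
    . . . . .
    . . . . .
    . . . . .
    . . . . .
    . . . . .
    . . . . .
    . . . . .
    . . . . .
    . . . . .
T1:
  2·area = 39  (B↔C swapped to make it positive)
  edge (5, 1)→(6, 6): d=(1,5) right/bottom  bias=-1
  edge (6, 6)→(1, 20): d=(-5,14) right/bottom  bias=-1
  edge (1, 20)→(5, 1): d=(4,-19) top-left  bias=+0
    (2,0)@(5, 1): e=[0,39,0] → .  [on edge]
    (2,1)@(5, 3): e=[2,29,8] → X
    (3,1)@(7, 3): e=[-8,1,46] → .
    (2,2)@(5, 5): e=[4,19,16] → X
    (3,2)@(7, 5): e=[-6,-9,54] → .
    (2,3)@(5, 7): e=[6,9,24] → X
    (3,3)@(7, 7): e=[-4,-19,62] → .
    (2,4)@(5, 9): e=[8,-1,32] → .
    (1,5)@(3, 11): e=[20,17,2] → X
    (2,5)@(5, 11): e=[10,-11,40] → .
    (3,5)@(7, 11): e=[0,-39,78] → .  [on edge]
    (1,6)@(3, 13): e=[22,7,10] → X
  covered (5 px):
    . . . . .
    . . X . .
    . . X . .
    . . X . .
    . . . . .
    . X . . .
    . X . . .
    . . . . .
    . . . . .
    . . . . .
T2:
  2·area = 48
  edge (0, 16)→(10, 8): d=(10,-8) top-left  bias=+0
  edge (10, 8)→(6, 16): d=(-4,8) right/bottom  bias=-1
  edge (6, 16)→(0, 16): d=(-6,0) right/bottom  bias=-1
    (4,4)@(9, 9): e=[2,4,42] → X
    (3,5)@(7, 11): e=[6,12,30] → X
    (4,5)@(9, 11): e=[22,-4,30] → .
    (2,6)@(5, 13): e=[10,20,18] → X
    (4,6)@(9, 13): e=[42,-12,18] → .
    (1,7)@(3, 15): e=[14,28,6] → X
    (3,7)@(7, 15): e=[46,-4,6] → .
    (1,8)@(3, 17): e=[34,20,-6] → .
    (2,8)@(5, 17): e=[50,4,-6] → .
  covered (6 px):
    . . . . .
    . . . . .
    . . . . .
    . . . . .
    . . . . X
    . . . X .
    . . X X .
    . X X . .
    . . . . .
    . . . . .
T3:
  2·area = 34  (B↔C swapped to make it positive)
  edge (8, 16)→(3, 20): d=(-5,4) right/bottom  bias=-1
  edge (3, 20)→(2, 14): d=(-1,-6) top-left  bias=+0
  edge (2, 14)→(8, 16): d=(6,2) right/bottom  bias=-1
    (1,7)@(3, 15): e=[25,5,4] → X
    (2,7)@(5, 15): e=[17,17,0] → .  [on edge]
    (1,8)@(3, 17): e=[15,3,16] → X
    (2,8)@(5, 17): e=[7,15,12] → X
    (3,8)@(7, 17): e=[-1,27,8] → .
    (1,9)@(3, 19): e=[5,1,28] → X
    (2,9)@(5, 19): e=[-3,13,24] → .
  covered (4 px):
    . . . . .
    . . . . .
    . . . . .
    . . . . .
    . . . . .
    . . . . .
    . . . . .
    . X . . .
    . X X . .
    . X . . .

Z-buffer (winner per pixel, '.' = empty):
  . . . . .
  . . 1 . .
  . . 1 . .
  . . 1 . .
  . . . . 2
  . 1 . 2 .
  . 1 2 2 .
  . 2 2 . .
  . 3 3 . .
  . 3 . . .

Result: 3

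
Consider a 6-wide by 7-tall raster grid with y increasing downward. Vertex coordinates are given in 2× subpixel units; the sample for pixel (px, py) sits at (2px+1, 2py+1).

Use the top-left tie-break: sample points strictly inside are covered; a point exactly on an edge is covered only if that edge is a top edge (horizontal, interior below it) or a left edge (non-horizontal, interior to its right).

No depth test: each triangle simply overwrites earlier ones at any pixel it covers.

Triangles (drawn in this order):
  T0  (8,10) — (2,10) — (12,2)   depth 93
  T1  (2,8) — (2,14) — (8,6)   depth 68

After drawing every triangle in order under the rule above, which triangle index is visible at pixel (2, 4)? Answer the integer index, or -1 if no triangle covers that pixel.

T0:
  2·area = 48
  edge (8, 10)→(2, 10): d=(-6,0) right/bottom  bias=-1
  edge (2, 10)→(12, 2): d=(10,-8) top-left  bias=+0
  edge (12, 2)→(8, 10): d=(-4,8) right/bottom  bias=-1
    (5,1)@(11, 3): e=[42,2,4] → █
    (4,2)@(9, 5): e=[30,6,12] → █
    (5,2)@(11, 5): e=[30,22,-4] → ·
    (3,3)@(7, 7): e=[18,10,20] → █
    (5,3)@(11, 7): e=[18,42,-12] → ·
    (2,4)@(5, 9): e=[6,14,28] → █
    (4,4)@(9, 9): e=[6,46,-4] → ·
    (2,5)@(5, 11): e=[-6,34,20] → ·
    (3,5)@(7, 11): e=[-6,50,4] → ·
  covered (6 px):
    · · · · · ·
    · · · · · █
    · · · · █ ·
    · · · █ █ ·
    · · █ █ · ·
    · · · · · ·
    · · · · · ·
T1:
  2·area = 36  (B↔C swapped to make it positive)
  edge (2, 8)→(8, 6): d=(6,-2) top-left  bias=+0
  edge (8, 6)→(2, 14): d=(-6,8) right/bottom  bias=-1
  edge (2, 14)→(2, 8): d=(0,-6) top-left  bias=+0
    (5,2)@(11, 5): e=[0,-18,54] → ·  [on edge]
    (2,3)@(5, 7): e=[0,18,18] → █  [on edge]
    (3,3)@(7, 7): e=[4,2,30] → █
    (4,3)@(9, 7): e=[8,-14,42] → ·
    (1,4)@(3, 9): e=[8,22,6] → █
    (3,4)@(7, 9): e=[16,-10,30] → ·
    (1,5)@(3, 11): e=[20,10,6] → █
    (2,5)@(5, 11): e=[24,-6,18] → ·
    (1,6)@(3, 13): e=[32,-2,6] → ·
  covered (5 px):
    · · · · · ·
    · · · · · ·
    · · · · · ·
    · · █ █ · ·
    · █ █ · · ·
    · █ · · · ·
    · · · · · ·

Z-buffer (winner per pixel, '.' = empty):
  . . . . . .
  . . . . . 0
  . . . . 0 .
  . . 1 1 0 .
  . 1 1 0 . .
  . 1 . . . .
  . . . . . .

Result: 1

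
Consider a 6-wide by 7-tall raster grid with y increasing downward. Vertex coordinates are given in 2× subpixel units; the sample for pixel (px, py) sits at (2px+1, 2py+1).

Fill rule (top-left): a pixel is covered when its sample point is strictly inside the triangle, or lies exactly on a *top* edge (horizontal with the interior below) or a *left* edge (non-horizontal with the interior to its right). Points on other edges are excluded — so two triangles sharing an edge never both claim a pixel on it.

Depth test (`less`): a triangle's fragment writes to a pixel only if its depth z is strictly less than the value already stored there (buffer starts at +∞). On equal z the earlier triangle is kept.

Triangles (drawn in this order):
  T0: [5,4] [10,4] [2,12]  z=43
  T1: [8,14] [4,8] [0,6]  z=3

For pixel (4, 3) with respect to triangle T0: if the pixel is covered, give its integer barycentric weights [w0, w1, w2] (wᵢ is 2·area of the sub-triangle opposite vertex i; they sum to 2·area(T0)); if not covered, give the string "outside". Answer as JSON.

T0:
  2·area = 40
  edge (5, 4)→(10, 4): d=(5,0) top-left  bias=+0
  edge (10, 4)→(2, 12): d=(-8,8) right/bottom  bias=-1
  edge (2, 12)→(5, 4): d=(3,-8) top-left  bias=+0
    (5,1)@(11, 3): e=[-5,0,45] → ·  [on edge]
    (2,2)@(5, 5): e=[5,32,3] → #
    (3,2)@(7, 5): e=[5,16,19] → #
    (4,2)@(9, 5): e=[5,0,35] → ·  [on edge]
    (2,3)@(5, 7): e=[15,16,9] → #
    (3,3)@(7, 7): e=[15,0,25] → ·  [on edge]
    (2,4)@(5, 9): e=[25,0,15] → ·  [on edge]
    (1,5)@(3, 11): e=[35,0,5] → ·  [on edge]
    (0,6)@(1, 13): e=[45,0,-5] → ·  [on edge]
  covered (3 px):
    · · · · · ·
    · · · · · ·
    · · # # · ·
    · · # · · ·
    · · · · · ·
    · · · · · ·
    · · · · · ·
T1:
  2·area = 16  (B↔C swapped to make it positive)
  edge (8, 14)→(0, 6): d=(-8,-8) top-left  bias=+0
  edge (0, 6)→(4, 8): d=(4,2) right/bottom  bias=-1
  edge (4, 8)→(8, 14): d=(4,6) right/bottom  bias=-1
    (0,3)@(1, 7): e=[0,2,14] → #  [on edge]
    (1,3)@(3, 7): e=[16,-2,2] → ·
    (0,4)@(1, 9): e=[-16,10,22] → ·
    (1,4)@(3, 9): e=[0,6,10] → #  [on edge]
    (2,4)@(5, 9): e=[16,2,-2] → ·
    (1,5)@(3, 11): e=[-16,14,18] → ·
    (2,5)@(5, 11): e=[0,10,6] → #  [on edge]
    (3,5)@(7, 11): e=[16,6,-6] → ·
    (2,6)@(5, 13): e=[-16,18,14] → ·
    (3,6)@(7, 13): e=[0,14,2] → #  [on edge]
    (4,6)@(9, 13): e=[16,10,-10] → ·
  covered (4 px):
    · · · · · ·
    · · · · · ·
    · · · · · ·
    # · · · · ·
    · # · · · ·
    · · # · · ·
    · · · # · ·

Answer: "outside"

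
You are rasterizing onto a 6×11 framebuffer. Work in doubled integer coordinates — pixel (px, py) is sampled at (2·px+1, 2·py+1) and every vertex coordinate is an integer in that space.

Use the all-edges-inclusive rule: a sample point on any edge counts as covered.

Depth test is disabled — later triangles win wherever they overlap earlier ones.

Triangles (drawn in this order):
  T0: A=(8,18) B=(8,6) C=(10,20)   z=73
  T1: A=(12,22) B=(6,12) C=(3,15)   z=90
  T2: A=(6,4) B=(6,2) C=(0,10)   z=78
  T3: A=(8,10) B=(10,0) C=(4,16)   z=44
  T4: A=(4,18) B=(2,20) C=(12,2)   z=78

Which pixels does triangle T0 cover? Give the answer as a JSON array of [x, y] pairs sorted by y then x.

T0:
  2·area = 24
  edge (8, 18)→(8, 6): d=(0,-12) inclusive
  edge (8, 6)→(10, 20): d=(2,14) inclusive
  edge (10, 20)→(8, 18): d=(-2,-2) inclusive
    (0,5)@(1, 11): e=[-84,108,0] → .  [on edge]
    (1,6)@(3, 13): e=[-60,84,0] → .  [on edge]
    (4,6)@(9, 13): e=[12,0,12] → X  [on edge]
    (5,6)@(11, 13): e=[36,-28,16] → .
    (2,7)@(5, 15): e=[-36,60,0] → .  [on edge]
    (4,7)@(9, 15): e=[12,4,8] → X
    (5,7)@(11, 15): e=[36,-24,12] → .
    (3,8)@(7, 17): e=[-12,36,0] → .  [on edge]
    (4,8)@(9, 17): e=[12,8,4] → X
    (5,8)@(11, 17): e=[36,-20,8] → .
    (4,9)@(9, 19): e=[12,12,0] → X  [on edge]
    (5,9)@(11, 19): e=[36,-16,4] → .
    (5,10)@(11, 21): e=[36,-12,0] → .  [on edge]
  covered (4 px):
    . . . . . .
    . . . . . .
    . . . . . .
    . . . . . .
    . . . . . .
    . . . . . .
    . . . . X .
    . . . . X .
    . . . . X .
    . . . . X .
    . . . . . .
T1:
  2·area = 48  (B↔C swapped to make it positive)
  edge (12, 22)→(3, 15): d=(-9,-7) inclusive
  edge (3, 15)→(6, 12): d=(3,-3) inclusive
  edge (6, 12)→(12, 22): d=(6,10) inclusive
    (1,3)@(3, 7): e=[72,-24,0] → .  [on edge]
    (5,3)@(11, 7): e=[128,0,-80] → .  [on edge]
    (4,4)@(9, 9): e=[96,0,-48] → .  [on edge]
    (3,5)@(7, 11): e=[64,0,-16] → .  [on edge]
    (2,6)@(5, 13): e=[32,0,16] → X  [on edge]
    (3,6)@(7, 13): e=[46,6,-4] → .
    (1,7)@(3, 15): e=[0,0,48] → X  [on edge]
    (3,7)@(7, 15): e=[28,12,8] → X
    (4,7)@(9, 15): e=[42,18,-12] → .
    (0,8)@(1, 17): e=[-32,0,80] → .  [on edge]
    (1,8)@(3, 17): e=[-18,6,60] → .
    (2,8)@(5, 17): e=[-4,12,40] → .
    (4,8)@(9, 17): e=[24,24,0] → X  [on edge]
  covered (8 px):
    . . . . . .
    . . . . . .
    . . . . . .
    . . . . . .
    . . . . . .
    . . . . . .
    . . X . . .
    . X X X . .
    . . . X X .
    . . . . X .
    . . . . . X
T2:
  2·area = 12  (B↔C swapped to make it positive)
  edge (6, 4)→(0, 10): d=(-6,6) inclusive
  edge (0, 10)→(6, 2): d=(6,-8) inclusive
  edge (6, 2)→(6, 4): d=(0,2) inclusive
    (4,0)@(9, 1): e=[0,18,-6] → .  [on edge]
    (3,1)@(7, 3): e=[0,14,-2] → .  [on edge]
    (2,2)@(5, 5): e=[0,10,2] → X  [on edge]
    (3,2)@(7, 5): e=[-12,26,-2] → .
    (1,3)@(3, 7): e=[0,6,6] → X  [on edge]
    (2,3)@(5, 7): e=[-12,22,2] → .
    (0,4)@(1, 9): e=[0,2,10] → X  [on edge]
    (1,4)@(3, 9): e=[-12,18,6] → .
    (0,5)@(1, 11): e=[-12,14,10] → .
  covered (3 px):
    . . . . . .
    . . . . . .
    . . X . . .
    . X . . . .
    X . . . . .
    . . . . . .
    . . . . . .
    . . . . . .
    . . . . . .
    . . . . . .
    . . . . . .
T3:
  2·area = 28  (B↔C swapped to make it positive)
  edge (8, 10)→(4, 16): d=(-4,6) inclusive
  edge (4, 16)→(10, 0): d=(6,-16) inclusive
  edge (10, 0)→(8, 10): d=(-2,10) inclusive
    (4,1)@(9, 3): e=[22,2,4] → X
    (5,1)@(11, 3): e=[10,34,-16] → .
    (4,2)@(9, 5): e=[14,14,0] → X  [on edge]
    (5,2)@(11, 5): e=[2,46,-20] → .
    (4,3)@(9, 7): e=[6,26,-4] → .
    (3,4)@(7, 9): e=[10,6,12] → X
    (4,4)@(9, 9): e=[-2,38,-8] → .
    (3,5)@(7, 11): e=[2,18,8] → X
    (4,5)@(9, 11): e=[-10,50,-12] → .
    (3,6)@(7, 13): e=[-6,30,4] → .
    (3,7)@(7, 15): e=[-14,42,0] → .  [on edge]
  covered (4 px):
    . . . . . .
    . . . . X .
    . . . . X .
    . . . . . .
    . . . X . .
    . . . X . .
    . . . . . .
    . . . . . .
    . . . . . .
    . . . . . .
    . . . . . .
T4:
  2·area = 16
  edge (4, 18)→(2, 20): d=(-2,2) inclusive
  edge (2, 20)→(12, 2): d=(10,-18) inclusive
  edge (12, 2)→(4, 18): d=(-8,16) inclusive
    (3,5)@(7, 11): e=[8,0,8] → X  [on edge]
    (4,5)@(9, 11): e=[4,36,-24] → .
    (5,5)@(11, 11): e=[0,72,-56] → .  [on edge]
    (3,6)@(7, 13): e=[4,20,-8] → .
    (4,6)@(9, 13): e=[0,56,-40] → .  [on edge]
    (2,7)@(5, 15): e=[4,4,8] → X
    (3,7)@(7, 15): e=[0,40,-24] → .  [on edge]
    (2,8)@(5, 17): e=[0,24,-8] → .  [on edge]
    (1,9)@(3, 19): e=[0,8,8] → X  [on edge]
    (2,9)@(5, 19): e=[-4,44,-24] → .
    (0,10)@(1, 21): e=[0,-8,24] → .  [on edge]
    (1,10)@(3, 21): e=[-4,28,-8] → .
  covered (3 px):
    . . . . . .
    . . . . . .
    . . . . . .
    . . . . . .
    . . . . . .
    . . . X . .
    . . . . . .
    . . X . . .
    . . . . . .
    . X . . . .
    . . . . . .

Final: [[4,6],[4,7],[4,8],[4,9]]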